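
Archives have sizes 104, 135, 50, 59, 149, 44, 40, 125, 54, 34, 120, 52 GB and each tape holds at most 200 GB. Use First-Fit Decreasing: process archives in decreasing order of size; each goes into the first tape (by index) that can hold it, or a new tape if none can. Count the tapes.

6

Sorted descending: 149, 135, 125, 120, 104, 59, 54, 52, 50, 44, 40, 34.
Put 149 GB in tape 1; 51 GB remain.
Put 135 GB in tape 2; 65 GB remain.
Put 125 GB in tape 3; 75 GB remain.
Put 120 GB in tape 4; 80 GB remain.
Put 104 GB in tape 5; 96 GB remain.
Put 59 GB in tape 2; 6 GB remain.
Put 54 GB in tape 3; 21 GB remain.
Put 52 GB in tape 4; 28 GB remain.
Put 50 GB in tape 1; 1 GB remain.
Put 44 GB in tape 5; 52 GB remain.
Put 40 GB in tape 5; 12 GB remain.
Put 34 GB in tape 6; 166 GB remain.
Final tapes: [149,50] [135,59] [125,54] [120,52] [104,44,40] [34].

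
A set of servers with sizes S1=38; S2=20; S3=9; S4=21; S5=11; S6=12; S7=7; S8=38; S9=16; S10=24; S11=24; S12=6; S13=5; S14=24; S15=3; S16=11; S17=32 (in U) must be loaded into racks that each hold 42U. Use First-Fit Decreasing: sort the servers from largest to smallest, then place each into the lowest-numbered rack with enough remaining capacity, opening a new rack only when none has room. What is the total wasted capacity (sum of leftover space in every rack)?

Sorted descending: 38, 38, 32, 24, 24, 24, 21, 20, 16, 12, 11, 11, 9, 7, 6, 5, 3.
Put 38U in rack 1; 4U remain.
Put 38U in rack 2; 4U remain.
Put 32U in rack 3; 10U remain.
Put 24U in rack 4; 18U remain.
Put 24U in rack 5; 18U remain.
Put 24U in rack 6; 18U remain.
Put 21U in rack 7; 21U remain.
Put 20U in rack 7; 1U remain.
Put 16U in rack 4; 2U remain.
Put 12U in rack 5; 6U remain.
Put 11U in rack 6; 7U remain.
Put 11U in rack 8; 31U remain.
Put 9U in rack 3; 1U remain.
Put 7U in rack 6; 0U remain.
Put 6U in rack 5; 0U remain.
Put 5U in rack 8; 26U remain.
Put 3U in rack 1; 1U remain.
8 racks × 42U = 336U; used 301U; unused 35U.

35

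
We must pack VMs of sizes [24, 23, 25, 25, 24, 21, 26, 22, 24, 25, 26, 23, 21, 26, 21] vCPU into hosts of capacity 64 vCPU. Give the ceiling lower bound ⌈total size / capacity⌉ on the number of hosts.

6

Total size = 24 + 23 + 25 + 25 + 24 + 21 + 26 + 22 + 24 + 25 + 26 + 23 + 21 + 26 + 21 = 356 vCPU.
⌈356 / 64⌉ = 6.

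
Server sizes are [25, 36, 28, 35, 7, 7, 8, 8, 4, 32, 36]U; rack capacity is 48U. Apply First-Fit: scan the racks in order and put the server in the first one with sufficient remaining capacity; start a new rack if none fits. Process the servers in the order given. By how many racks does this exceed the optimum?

0

First-Fit: [25,7,7,8] [36,8,4] [28] [35] [32] [36] → 6 racks.
6 servers exceed 24U (half the capacity), and no two of those can share a rack, so at least 6 racks are needed.
So 6 is already optimal.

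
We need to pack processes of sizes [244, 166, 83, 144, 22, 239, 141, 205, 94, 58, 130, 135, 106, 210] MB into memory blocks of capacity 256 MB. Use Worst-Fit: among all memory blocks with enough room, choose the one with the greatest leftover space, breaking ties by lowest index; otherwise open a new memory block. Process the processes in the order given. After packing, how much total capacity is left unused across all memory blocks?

327

244 MB → memory block 1 (remaining 12 MB)
166 MB → memory block 2 (remaining 90 MB)
83 MB → memory block 2 (remaining 7 MB)
144 MB → memory block 3 (remaining 112 MB)
22 MB → memory block 3 (remaining 90 MB)
239 MB → memory block 4 (remaining 17 MB)
141 MB → memory block 5 (remaining 115 MB)
205 MB → memory block 6 (remaining 51 MB)
94 MB → memory block 5 (remaining 21 MB)
58 MB → memory block 3 (remaining 32 MB)
130 MB → memory block 7 (remaining 126 MB)
135 MB → memory block 8 (remaining 121 MB)
106 MB → memory block 7 (remaining 20 MB)
210 MB → memory block 9 (remaining 46 MB)
9 memory blocks × 256 MB = 2304 MB; used 1977 MB; unused 327 MB.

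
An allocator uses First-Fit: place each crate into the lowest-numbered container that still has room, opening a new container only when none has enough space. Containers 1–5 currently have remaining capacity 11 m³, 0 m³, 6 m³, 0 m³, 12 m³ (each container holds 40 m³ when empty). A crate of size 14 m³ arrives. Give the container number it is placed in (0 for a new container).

0

No container has ≥ 14 m³ free, so a new container is opened.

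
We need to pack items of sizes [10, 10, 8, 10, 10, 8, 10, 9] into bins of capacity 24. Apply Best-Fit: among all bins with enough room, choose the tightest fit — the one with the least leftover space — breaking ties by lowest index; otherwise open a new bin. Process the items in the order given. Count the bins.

bin 1: place 10, 14 left
bin 1: place 10, 4 left
bin 2: place 8, 16 left
bin 2: place 10, 6 left
bin 3: place 10, 14 left
bin 3: place 8, 6 left
bin 4: place 10, 14 left
bin 4: place 9, 5 left

4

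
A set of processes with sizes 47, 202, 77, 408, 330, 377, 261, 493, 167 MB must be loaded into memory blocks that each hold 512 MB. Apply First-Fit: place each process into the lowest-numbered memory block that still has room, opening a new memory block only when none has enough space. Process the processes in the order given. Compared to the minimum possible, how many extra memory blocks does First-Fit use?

First-Fit: [47,202,77,167] [408] [330] [377] [261] [493] → 6 memory blocks.
Total size 2362 MB; any packing needs at least ⌈2362/512⌉ = 5 memory blocks.
An optimal packing achieves that bound: [493] [408,77] [377,47] [330,167] [261,202] → 5 memory blocks.
Excess: 6 − 5 = 1.

1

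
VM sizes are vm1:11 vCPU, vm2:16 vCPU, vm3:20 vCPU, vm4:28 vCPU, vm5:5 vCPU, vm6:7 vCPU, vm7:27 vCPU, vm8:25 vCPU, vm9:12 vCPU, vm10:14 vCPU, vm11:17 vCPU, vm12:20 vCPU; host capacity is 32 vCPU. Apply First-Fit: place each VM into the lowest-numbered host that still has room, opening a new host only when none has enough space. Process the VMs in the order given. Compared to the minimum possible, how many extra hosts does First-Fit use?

First-Fit: [11,16,5] [20,7] [28] [27] [25] [12,14] [17] [20] → 8 hosts.
Total size 202 vCPU; any packing needs at least ⌈202/32⌉ = 7 hosts.
An optimal packing achieves that bound: [28] [27,5] [25,7] [20,12] [20,11] [17,14] [16] → 7 hosts.
Excess: 8 − 7 = 1.

1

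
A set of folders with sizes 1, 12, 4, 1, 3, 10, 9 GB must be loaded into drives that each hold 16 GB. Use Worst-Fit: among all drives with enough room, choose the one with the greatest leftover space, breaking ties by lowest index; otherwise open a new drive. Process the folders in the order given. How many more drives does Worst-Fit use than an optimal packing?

1

Worst-Fit: [1,12] [4,1,3] [10] [9] → 4 drives.
Total size 40 GB; any packing needs at least ⌈40/16⌉ = 3 drives.
An optimal packing achieves that bound: [12,4] [10,3,1,1] [9] → 3 drives.
Excess: 4 − 3 = 1.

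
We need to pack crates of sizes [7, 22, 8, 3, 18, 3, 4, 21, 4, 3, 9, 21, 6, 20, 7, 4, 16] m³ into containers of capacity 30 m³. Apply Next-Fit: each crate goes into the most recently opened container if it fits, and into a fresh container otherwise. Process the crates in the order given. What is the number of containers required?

7

container 1: place 7 m³, 23 m³ left
container 1: place 22 m³, 1 m³ left
container 2: place 8 m³, 22 m³ left
container 2: place 3 m³, 19 m³ left
container 2: place 18 m³, 1 m³ left
container 3: place 3 m³, 27 m³ left
container 3: place 4 m³, 23 m³ left
container 3: place 21 m³, 2 m³ left
container 4: place 4 m³, 26 m³ left
container 4: place 3 m³, 23 m³ left
container 4: place 9 m³, 14 m³ left
container 5: place 21 m³, 9 m³ left
container 5: place 6 m³, 3 m³ left
container 6: place 20 m³, 10 m³ left
container 6: place 7 m³, 3 m³ left
container 7: place 4 m³, 26 m³ left
container 7: place 16 m³, 10 m³ left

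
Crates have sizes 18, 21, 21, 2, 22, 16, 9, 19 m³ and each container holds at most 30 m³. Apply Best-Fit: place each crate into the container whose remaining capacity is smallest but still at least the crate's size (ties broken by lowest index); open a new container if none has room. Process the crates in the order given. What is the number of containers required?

container 1: place 18 m³, 12 m³ left
container 2: place 21 m³, 9 m³ left
container 3: place 21 m³, 9 m³ left
container 2: place 2 m³, 7 m³ left
container 4: place 22 m³, 8 m³ left
container 5: place 16 m³, 14 m³ left
container 3: place 9 m³, 0 m³ left
container 6: place 19 m³, 11 m³ left
Final containers: [18] [21,2] [21,9] [22] [16] [19].

6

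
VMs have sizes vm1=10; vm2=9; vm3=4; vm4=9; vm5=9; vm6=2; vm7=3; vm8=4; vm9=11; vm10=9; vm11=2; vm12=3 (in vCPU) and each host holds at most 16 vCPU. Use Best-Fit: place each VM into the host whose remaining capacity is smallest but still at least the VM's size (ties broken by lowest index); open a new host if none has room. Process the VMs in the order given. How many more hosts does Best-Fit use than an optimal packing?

Best-Fit: [10,4,2] [9,3,4] [9] [9] [11,2,3] [9] → 6 hosts.
6 VMs exceed 8 vCPU (half the capacity), and no two of those can share a host, so at least 6 hosts are needed.
So 6 is already optimal.

0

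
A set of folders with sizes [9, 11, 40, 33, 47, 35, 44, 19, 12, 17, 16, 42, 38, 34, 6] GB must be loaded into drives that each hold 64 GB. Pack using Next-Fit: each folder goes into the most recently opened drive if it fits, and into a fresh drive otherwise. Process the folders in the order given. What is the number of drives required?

9 drives

drive 1: place 9 GB, 55 GB left
drive 1: place 11 GB, 44 GB left
drive 1: place 40 GB, 4 GB left
drive 2: place 33 GB, 31 GB left
drive 3: place 47 GB, 17 GB left
drive 4: place 35 GB, 29 GB left
drive 5: place 44 GB, 20 GB left
drive 5: place 19 GB, 1 GB left
drive 6: place 12 GB, 52 GB left
drive 6: place 17 GB, 35 GB left
drive 6: place 16 GB, 19 GB left
drive 7: place 42 GB, 22 GB left
drive 8: place 38 GB, 26 GB left
drive 9: place 34 GB, 30 GB left
drive 9: place 6 GB, 24 GB left
Final drives: [9,11,40] [33] [47] [35] [44,19] [12,17,16] [42] [38] [34,6].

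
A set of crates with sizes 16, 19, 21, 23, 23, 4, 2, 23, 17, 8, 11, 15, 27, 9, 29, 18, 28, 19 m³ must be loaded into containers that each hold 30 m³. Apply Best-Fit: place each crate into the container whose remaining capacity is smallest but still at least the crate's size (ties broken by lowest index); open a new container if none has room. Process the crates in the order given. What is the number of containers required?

16 m³ → container 1 (remaining 14 m³)
19 m³ → container 2 (remaining 11 m³)
21 m³ → container 3 (remaining 9 m³)
23 m³ → container 4 (remaining 7 m³)
23 m³ → container 5 (remaining 7 m³)
4 m³ → container 4 (remaining 3 m³)
2 m³ → container 4 (remaining 1 m³)
23 m³ → container 6 (remaining 7 m³)
17 m³ → container 7 (remaining 13 m³)
8 m³ → container 3 (remaining 1 m³)
11 m³ → container 2 (remaining 0 m³)
15 m³ → container 8 (remaining 15 m³)
27 m³ → container 9 (remaining 3 m³)
9 m³ → container 7 (remaining 4 m³)
29 m³ → container 10 (remaining 1 m³)
18 m³ → container 11 (remaining 12 m³)
28 m³ → container 12 (remaining 2 m³)
19 m³ → container 13 (remaining 11 m³)

13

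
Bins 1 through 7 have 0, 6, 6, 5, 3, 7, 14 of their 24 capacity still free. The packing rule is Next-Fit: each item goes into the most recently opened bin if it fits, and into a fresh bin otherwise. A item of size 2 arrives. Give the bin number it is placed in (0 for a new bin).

7

Next-Fit only looks at bin 7, which has 14 free.
2 fits there.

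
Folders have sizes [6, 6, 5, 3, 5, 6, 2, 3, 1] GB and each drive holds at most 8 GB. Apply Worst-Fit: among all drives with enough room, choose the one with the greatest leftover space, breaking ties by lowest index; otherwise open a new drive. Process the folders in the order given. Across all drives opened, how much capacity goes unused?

Put 6 GB in drive 1; 2 GB remain.
Put 6 GB in drive 2; 2 GB remain.
Put 5 GB in drive 3; 3 GB remain.
Put 3 GB in drive 3; 0 GB remain.
Put 5 GB in drive 4; 3 GB remain.
Put 6 GB in drive 5; 2 GB remain.
Put 2 GB in drive 4; 1 GB remain.
Put 3 GB in drive 6; 5 GB remain.
Put 1 GB in drive 6; 4 GB remain.
6 drives × 8 GB = 48 GB; used 37 GB; unused 11 GB.

11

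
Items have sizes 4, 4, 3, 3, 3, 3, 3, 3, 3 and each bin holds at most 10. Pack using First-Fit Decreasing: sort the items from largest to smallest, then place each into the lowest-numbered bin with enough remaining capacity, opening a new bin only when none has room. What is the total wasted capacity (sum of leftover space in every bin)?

Sorted descending: 4, 4, 3, 3, 3, 3, 3, 3, 3.
4 → bin 1 (remaining 6)
4 → bin 1 (remaining 2)
3 → bin 2 (remaining 7)
3 → bin 2 (remaining 4)
3 → bin 2 (remaining 1)
3 → bin 3 (remaining 7)
3 → bin 3 (remaining 4)
3 → bin 3 (remaining 1)
3 → bin 4 (remaining 7)
4 bins × 10 = 40; used 29; unused 11.

11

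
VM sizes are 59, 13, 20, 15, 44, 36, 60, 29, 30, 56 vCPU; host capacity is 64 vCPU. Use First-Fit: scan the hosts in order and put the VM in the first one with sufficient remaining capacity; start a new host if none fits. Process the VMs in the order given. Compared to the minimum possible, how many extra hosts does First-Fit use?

First-Fit: [59] [13,20,15] [44] [36] [60] [29,30] [56] → 7 hosts.
Total size 362 vCPU; any packing needs at least ⌈362/64⌉ = 6 hosts.
An optimal packing achieves that bound: [60] [59] [56] [44,20] [36,15,13] [30,29] → 6 hosts.
Excess: 7 − 6 = 1.

1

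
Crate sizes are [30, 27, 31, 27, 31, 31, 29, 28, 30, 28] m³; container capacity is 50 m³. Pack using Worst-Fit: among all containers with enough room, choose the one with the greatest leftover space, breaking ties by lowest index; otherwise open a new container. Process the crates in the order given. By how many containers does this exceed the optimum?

0

Worst-Fit: [30] [27] [31] [27] [31] [31] [29] [28] [30] [28] → 10 containers.
10 crates exceed 25 m³ (half the capacity), and no two of those can share a container, so at least 10 containers are needed.
So 10 is already optimal.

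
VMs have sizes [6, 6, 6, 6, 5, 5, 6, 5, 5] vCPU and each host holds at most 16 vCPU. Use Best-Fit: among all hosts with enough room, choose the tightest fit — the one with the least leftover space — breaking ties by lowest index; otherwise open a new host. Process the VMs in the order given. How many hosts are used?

6 vCPU → host 1 (remaining 10 vCPU)
6 vCPU → host 1 (remaining 4 vCPU)
6 vCPU → host 2 (remaining 10 vCPU)
6 vCPU → host 2 (remaining 4 vCPU)
5 vCPU → host 3 (remaining 11 vCPU)
5 vCPU → host 3 (remaining 6 vCPU)
6 vCPU → host 3 (remaining 0 vCPU)
5 vCPU → host 4 (remaining 11 vCPU)
5 vCPU → host 4 (remaining 6 vCPU)
Final hosts: [6,6] [6,6] [5,5,6] [5,5].

4 hosts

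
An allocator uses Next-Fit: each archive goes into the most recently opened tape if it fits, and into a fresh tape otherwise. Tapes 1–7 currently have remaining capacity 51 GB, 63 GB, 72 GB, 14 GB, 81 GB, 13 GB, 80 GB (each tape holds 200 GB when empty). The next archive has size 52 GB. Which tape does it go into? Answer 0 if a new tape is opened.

7

Next-Fit only looks at tape 7, which has 80 GB free.
52 GB fits there.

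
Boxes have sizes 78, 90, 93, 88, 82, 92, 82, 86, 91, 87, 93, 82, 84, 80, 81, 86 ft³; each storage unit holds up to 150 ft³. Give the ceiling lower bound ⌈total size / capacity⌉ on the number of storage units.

Total size = 78 + 90 + 93 + 88 + 82 + 92 + 82 + 86 + 91 + 87 + 93 + 82 + 84 + 80 + 81 + 86 = 1375 ft³.
⌈1375 / 150⌉ = 10.

10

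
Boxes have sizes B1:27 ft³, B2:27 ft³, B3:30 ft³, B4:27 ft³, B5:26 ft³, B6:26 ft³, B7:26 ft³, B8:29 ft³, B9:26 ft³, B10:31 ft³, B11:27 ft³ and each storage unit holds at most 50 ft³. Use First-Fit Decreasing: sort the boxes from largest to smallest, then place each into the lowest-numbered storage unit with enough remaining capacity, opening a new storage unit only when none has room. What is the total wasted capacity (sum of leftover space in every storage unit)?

248

Sorted descending: 31, 30, 29, 27, 27, 27, 27, 26, 26, 26, 26.
Put 31 ft³ in storage unit 1; 19 ft³ remain.
Put 30 ft³ in storage unit 2; 20 ft³ remain.
Put 29 ft³ in storage unit 3; 21 ft³ remain.
Put 27 ft³ in storage unit 4; 23 ft³ remain.
Put 27 ft³ in storage unit 5; 23 ft³ remain.
Put 27 ft³ in storage unit 6; 23 ft³ remain.
Put 27 ft³ in storage unit 7; 23 ft³ remain.
Put 26 ft³ in storage unit 8; 24 ft³ remain.
Put 26 ft³ in storage unit 9; 24 ft³ remain.
Put 26 ft³ in storage unit 10; 24 ft³ remain.
Put 26 ft³ in storage unit 11; 24 ft³ remain.
11 storage units × 50 ft³ = 550 ft³; used 302 ft³; unused 248 ft³.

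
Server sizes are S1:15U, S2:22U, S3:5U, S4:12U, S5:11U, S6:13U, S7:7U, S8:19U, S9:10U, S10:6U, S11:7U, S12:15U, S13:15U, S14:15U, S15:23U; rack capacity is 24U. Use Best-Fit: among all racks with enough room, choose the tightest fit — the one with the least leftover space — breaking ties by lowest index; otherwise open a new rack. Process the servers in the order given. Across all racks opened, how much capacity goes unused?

S1 (15U) → rack 1 (remaining 9U)
S2 (22U) → rack 2 (remaining 2U)
S3 (5U) → rack 1 (remaining 4U)
S4 (12U) → rack 3 (remaining 12U)
S5 (11U) → rack 3 (remaining 1U)
S6 (13U) → rack 4 (remaining 11U)
S7 (7U) → rack 4 (remaining 4U)
S8 (19U) → rack 5 (remaining 5U)
S9 (10U) → rack 6 (remaining 14U)
S10 (6U) → rack 6 (remaining 8U)
S11 (7U) → rack 6 (remaining 1U)
S12 (15U) → rack 7 (remaining 9U)
S13 (15U) → rack 8 (remaining 9U)
S14 (15U) → rack 9 (remaining 9U)
S15 (23U) → rack 10 (remaining 1U)
10 racks × 24U = 240U; used 195U; unused 45U.

45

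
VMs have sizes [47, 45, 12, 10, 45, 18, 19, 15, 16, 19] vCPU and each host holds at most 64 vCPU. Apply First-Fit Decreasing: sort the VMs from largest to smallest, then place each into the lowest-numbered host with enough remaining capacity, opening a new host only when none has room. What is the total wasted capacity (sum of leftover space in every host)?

Sorted descending: 47, 45, 45, 19, 19, 18, 16, 15, 12, 10.
47 vCPU → host 1 (remaining 17 vCPU)
45 vCPU → host 2 (remaining 19 vCPU)
45 vCPU → host 3 (remaining 19 vCPU)
19 vCPU → host 2 (remaining 0 vCPU)
19 vCPU → host 3 (remaining 0 vCPU)
18 vCPU → host 4 (remaining 46 vCPU)
16 vCPU → host 1 (remaining 1 vCPU)
15 vCPU → host 4 (remaining 31 vCPU)
12 vCPU → host 4 (remaining 19 vCPU)
10 vCPU → host 4 (remaining 9 vCPU)
4 hosts × 64 vCPU = 256 vCPU; used 246 vCPU; unused 10 vCPU.

10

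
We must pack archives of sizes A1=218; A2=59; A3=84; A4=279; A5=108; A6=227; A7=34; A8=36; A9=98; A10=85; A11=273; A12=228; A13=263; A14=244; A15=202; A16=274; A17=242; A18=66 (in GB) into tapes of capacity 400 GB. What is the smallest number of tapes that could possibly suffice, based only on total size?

8

Total size = 218 + 59 + 84 + 279 + 108 + 227 + 34 + 36 + 98 + 85 + 273 + 228 + 263 + 244 + 202 + 274 + 242 + 66 = 3020 GB.
⌈3020 / 400⌉ = 8.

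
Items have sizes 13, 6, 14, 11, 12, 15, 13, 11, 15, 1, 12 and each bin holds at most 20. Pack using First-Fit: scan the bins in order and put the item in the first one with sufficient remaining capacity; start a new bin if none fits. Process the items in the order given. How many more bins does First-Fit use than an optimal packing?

First-Fit: [13,6,1] [14] [11] [12] [15] [13] [11] [15] [12] → 9 bins.
9 items exceed 10 (half the capacity), and no two of those can share a bin, so at least 9 bins are needed.
So 9 is already optimal.

0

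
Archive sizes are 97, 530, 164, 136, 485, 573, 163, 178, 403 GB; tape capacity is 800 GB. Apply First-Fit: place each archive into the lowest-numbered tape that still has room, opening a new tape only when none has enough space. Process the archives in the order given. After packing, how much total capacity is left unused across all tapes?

471

97 GB → tape 1 (remaining 703 GB)
530 GB → tape 1 (remaining 173 GB)
164 GB → tape 1 (remaining 9 GB)
136 GB → tape 2 (remaining 664 GB)
485 GB → tape 2 (remaining 179 GB)
573 GB → tape 3 (remaining 227 GB)
163 GB → tape 2 (remaining 16 GB)
178 GB → tape 3 (remaining 49 GB)
403 GB → tape 4 (remaining 397 GB)
4 tapes × 800 GB = 3200 GB; used 2729 GB; unused 471 GB.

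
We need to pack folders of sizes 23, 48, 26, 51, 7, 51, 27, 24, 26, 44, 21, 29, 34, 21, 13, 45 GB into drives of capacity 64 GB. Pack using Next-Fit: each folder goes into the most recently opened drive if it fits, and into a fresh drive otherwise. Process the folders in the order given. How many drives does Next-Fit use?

11 drives

drive 1: place 23 GB, 41 GB left
drive 2: place 48 GB, 16 GB left
drive 3: place 26 GB, 38 GB left
drive 4: place 51 GB, 13 GB left
drive 4: place 7 GB, 6 GB left
drive 5: place 51 GB, 13 GB left
drive 6: place 27 GB, 37 GB left
drive 6: place 24 GB, 13 GB left
drive 7: place 26 GB, 38 GB left
drive 8: place 44 GB, 20 GB left
drive 9: place 21 GB, 43 GB left
drive 9: place 29 GB, 14 GB left
drive 10: place 34 GB, 30 GB left
drive 10: place 21 GB, 9 GB left
drive 11: place 13 GB, 51 GB left
drive 11: place 45 GB, 6 GB left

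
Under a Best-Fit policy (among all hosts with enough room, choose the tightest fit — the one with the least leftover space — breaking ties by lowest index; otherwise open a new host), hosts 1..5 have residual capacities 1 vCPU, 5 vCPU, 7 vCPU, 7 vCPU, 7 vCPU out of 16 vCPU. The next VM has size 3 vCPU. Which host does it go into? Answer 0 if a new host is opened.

Hosts with room: host 2 (5 vCPU), host 3 (7 vCPU), host 4 (7 vCPU), host 5 (7 vCPU).
Tightest fit is host 2 with 5 vCPU free.

2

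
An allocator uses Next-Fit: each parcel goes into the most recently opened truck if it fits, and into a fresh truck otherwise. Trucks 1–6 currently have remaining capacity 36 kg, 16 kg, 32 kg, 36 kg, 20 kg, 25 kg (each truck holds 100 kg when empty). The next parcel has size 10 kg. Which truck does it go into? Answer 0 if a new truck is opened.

Next-Fit only looks at truck 6, which has 25 kg free.
10 kg fits there.

6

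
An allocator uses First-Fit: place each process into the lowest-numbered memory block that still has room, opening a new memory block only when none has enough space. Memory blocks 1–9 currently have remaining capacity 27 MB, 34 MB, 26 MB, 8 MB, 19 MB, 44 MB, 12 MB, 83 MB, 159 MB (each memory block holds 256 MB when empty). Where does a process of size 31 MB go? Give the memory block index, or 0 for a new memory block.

Memory blocks with room: memory block 2 (34 MB), memory block 6 (44 MB), memory block 8 (83 MB), memory block 9 (159 MB).
The first with room is memory block 2.

2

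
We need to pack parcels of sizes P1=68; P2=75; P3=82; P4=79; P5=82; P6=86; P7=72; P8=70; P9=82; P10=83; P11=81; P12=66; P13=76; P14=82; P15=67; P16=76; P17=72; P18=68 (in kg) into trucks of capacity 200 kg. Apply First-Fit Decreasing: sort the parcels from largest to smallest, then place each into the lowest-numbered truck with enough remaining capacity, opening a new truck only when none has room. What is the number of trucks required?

Sorted descending: 86, 83, 82, 82, 82, 82, 81, 79, 76, 76, 75, 72, 72, 70, 68, 68, 67, 66.
Put 86 kg in truck 1; 114 kg remain.
Put 83 kg in truck 1; 31 kg remain.
Put 82 kg in truck 2; 118 kg remain.
Put 82 kg in truck 2; 36 kg remain.
Put 82 kg in truck 3; 118 kg remain.
Put 82 kg in truck 3; 36 kg remain.
Put 81 kg in truck 4; 119 kg remain.
Put 79 kg in truck 4; 40 kg remain.
Put 76 kg in truck 5; 124 kg remain.
Put 76 kg in truck 5; 48 kg remain.
Put 75 kg in truck 6; 125 kg remain.
Put 72 kg in truck 6; 53 kg remain.
Put 72 kg in truck 7; 128 kg remain.
Put 70 kg in truck 7; 58 kg remain.
Put 68 kg in truck 8; 132 kg remain.
Put 68 kg in truck 8; 64 kg remain.
Put 67 kg in truck 9; 133 kg remain.
Put 66 kg in truck 9; 67 kg remain.

9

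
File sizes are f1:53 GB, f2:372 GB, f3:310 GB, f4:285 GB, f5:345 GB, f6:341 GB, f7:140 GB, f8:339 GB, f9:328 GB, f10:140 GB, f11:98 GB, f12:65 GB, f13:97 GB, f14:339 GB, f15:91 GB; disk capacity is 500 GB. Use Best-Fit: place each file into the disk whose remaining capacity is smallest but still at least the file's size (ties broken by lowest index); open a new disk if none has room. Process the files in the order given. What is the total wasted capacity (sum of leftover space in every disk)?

disk 1: place f1 (53 GB), 447 GB left
disk 1: place f2 (372 GB), 75 GB left
disk 2: place f3 (310 GB), 190 GB left
disk 3: place f4 (285 GB), 215 GB left
disk 4: place f5 (345 GB), 155 GB left
disk 5: place f6 (341 GB), 159 GB left
disk 4: place f7 (140 GB), 15 GB left
disk 6: place f8 (339 GB), 161 GB left
disk 7: place f9 (328 GB), 172 GB left
disk 5: place f10 (140 GB), 19 GB left
disk 6: place f11 (98 GB), 63 GB left
disk 1: place f12 (65 GB), 10 GB left
disk 7: place f13 (97 GB), 75 GB left
disk 8: place f14 (339 GB), 161 GB left
disk 8: place f15 (91 GB), 70 GB left
8 disks × 500 GB = 4000 GB; used 3343 GB; unused 657 GB.

657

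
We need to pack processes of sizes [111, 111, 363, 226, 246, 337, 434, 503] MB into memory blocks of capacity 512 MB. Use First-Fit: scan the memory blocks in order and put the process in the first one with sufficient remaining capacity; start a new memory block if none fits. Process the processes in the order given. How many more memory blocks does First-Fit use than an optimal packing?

First-Fit: [111,111,226] [363] [246] [337] [434] [503] → 6 memory blocks.
Total size 2331 MB; any packing needs at least ⌈2331/512⌉ = 5 memory blocks.
An optimal packing achieves that bound: [503] [434] [363,111] [337,111] [246,226] → 5 memory blocks.
Excess: 6 − 5 = 1.

1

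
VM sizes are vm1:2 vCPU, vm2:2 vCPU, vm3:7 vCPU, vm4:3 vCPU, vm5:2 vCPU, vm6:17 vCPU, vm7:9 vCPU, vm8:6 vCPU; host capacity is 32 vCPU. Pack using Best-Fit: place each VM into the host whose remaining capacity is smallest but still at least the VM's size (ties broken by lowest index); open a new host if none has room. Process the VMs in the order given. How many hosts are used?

2

Put vm1 (2 vCPU) in host 1; 30 vCPU remain.
Put vm2 (2 vCPU) in host 1; 28 vCPU remain.
Put vm3 (7 vCPU) in host 1; 21 vCPU remain.
Put vm4 (3 vCPU) in host 1; 18 vCPU remain.
Put vm5 (2 vCPU) in host 1; 16 vCPU remain.
Put vm6 (17 vCPU) in host 2; 15 vCPU remain.
Put vm7 (9 vCPU) in host 2; 6 vCPU remain.
Put vm8 (6 vCPU) in host 2; 0 vCPU remain.
Final hosts: [2,2,7,3,2] [17,9,6].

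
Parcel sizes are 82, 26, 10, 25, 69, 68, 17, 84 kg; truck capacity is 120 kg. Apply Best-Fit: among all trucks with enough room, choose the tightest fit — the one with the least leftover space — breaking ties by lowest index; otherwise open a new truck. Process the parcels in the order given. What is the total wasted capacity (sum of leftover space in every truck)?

99

truck 1: place 82 kg, 38 kg left
truck 1: place 26 kg, 12 kg left
truck 1: place 10 kg, 2 kg left
truck 2: place 25 kg, 95 kg left
truck 2: place 69 kg, 26 kg left
truck 3: place 68 kg, 52 kg left
truck 2: place 17 kg, 9 kg left
truck 4: place 84 kg, 36 kg left
4 trucks × 120 kg = 480 kg; used 381 kg; unused 99 kg.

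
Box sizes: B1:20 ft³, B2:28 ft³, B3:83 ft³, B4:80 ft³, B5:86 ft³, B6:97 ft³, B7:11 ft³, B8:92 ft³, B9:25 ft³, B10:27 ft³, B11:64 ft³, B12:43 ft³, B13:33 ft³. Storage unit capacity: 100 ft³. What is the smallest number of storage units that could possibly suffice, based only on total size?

Total size = 20 + 28 + 83 + 80 + 86 + 97 + 11 + 92 + 25 + 27 + 64 + 43 + 33 = 689 ft³.
⌈689 / 100⌉ = 7.

7 storage units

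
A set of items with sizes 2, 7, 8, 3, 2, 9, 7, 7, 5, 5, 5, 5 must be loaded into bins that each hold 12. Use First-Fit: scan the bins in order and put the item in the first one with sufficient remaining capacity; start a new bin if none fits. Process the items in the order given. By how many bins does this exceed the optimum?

First-Fit: [2,7,3] [8,2] [9] [7,5] [7,5] [5,5] → 6 bins.
Total size 65; any packing needs at least ⌈65/12⌉ = 6 bins.
So 6 is already optimal.

0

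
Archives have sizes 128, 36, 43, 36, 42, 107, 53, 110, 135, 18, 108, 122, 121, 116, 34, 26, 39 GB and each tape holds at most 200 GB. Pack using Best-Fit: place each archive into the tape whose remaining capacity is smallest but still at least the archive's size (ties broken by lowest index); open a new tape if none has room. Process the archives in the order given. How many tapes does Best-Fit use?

tape 1: place 128 GB, 72 GB left
tape 1: place 36 GB, 36 GB left
tape 2: place 43 GB, 157 GB left
tape 1: place 36 GB, 0 GB left
tape 2: place 42 GB, 115 GB left
tape 2: place 107 GB, 8 GB left
tape 3: place 53 GB, 147 GB left
tape 3: place 110 GB, 37 GB left
tape 4: place 135 GB, 65 GB left
tape 3: place 18 GB, 19 GB left
tape 5: place 108 GB, 92 GB left
tape 6: place 122 GB, 78 GB left
tape 7: place 121 GB, 79 GB left
tape 8: place 116 GB, 84 GB left
tape 4: place 34 GB, 31 GB left
tape 4: place 26 GB, 5 GB left
tape 6: place 39 GB, 39 GB left
Final tapes: [128,36,36] [43,42,107] [53,110,18] [135,34,26] [108] [122,39] [121] [116].

8 tapes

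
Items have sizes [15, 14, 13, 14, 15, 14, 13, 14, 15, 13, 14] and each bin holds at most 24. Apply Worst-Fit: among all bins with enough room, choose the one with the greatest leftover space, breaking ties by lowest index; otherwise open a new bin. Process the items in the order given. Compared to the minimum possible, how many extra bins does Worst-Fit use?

0

Worst-Fit: [15] [14] [13] [14] [15] [14] [13] [14] [15] [13] [14] → 11 bins.
11 items exceed 12 (half the capacity), and no two of those can share a bin, so at least 11 bins are needed.
So 11 is already optimal.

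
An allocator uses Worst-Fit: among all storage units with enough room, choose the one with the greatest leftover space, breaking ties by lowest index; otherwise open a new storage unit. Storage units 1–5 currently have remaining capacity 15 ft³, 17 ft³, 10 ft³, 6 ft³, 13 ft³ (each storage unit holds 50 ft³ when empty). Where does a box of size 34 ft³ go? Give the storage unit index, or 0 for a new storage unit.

No storage unit has ≥ 34 ft³ free, so a new storage unit is opened.

0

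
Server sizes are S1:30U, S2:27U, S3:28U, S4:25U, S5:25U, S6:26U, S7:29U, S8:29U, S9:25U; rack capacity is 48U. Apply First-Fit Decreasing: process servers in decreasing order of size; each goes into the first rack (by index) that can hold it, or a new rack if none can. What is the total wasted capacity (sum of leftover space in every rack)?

Sorted descending: 30, 29, 29, 28, 27, 26, 25, 25, 25.
30U → rack 1 (remaining 18U)
29U → rack 2 (remaining 19U)
29U → rack 3 (remaining 19U)
28U → rack 4 (remaining 20U)
27U → rack 5 (remaining 21U)
26U → rack 6 (remaining 22U)
25U → rack 7 (remaining 23U)
25U → rack 8 (remaining 23U)
25U → rack 9 (remaining 23U)
9 racks × 48U = 432U; used 244U; unused 188U.

188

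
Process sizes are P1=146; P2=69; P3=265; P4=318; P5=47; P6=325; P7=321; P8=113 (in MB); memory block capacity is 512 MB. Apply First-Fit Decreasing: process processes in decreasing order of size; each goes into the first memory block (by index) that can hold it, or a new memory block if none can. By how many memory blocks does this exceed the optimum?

0

First-Fit Decreasing: [325,146] [321,113,69] [318,47] [265] → 4 memory blocks.
Total size 1604 MB; any packing needs at least ⌈1604/512⌉ = 4 memory blocks.
So 4 is already optimal.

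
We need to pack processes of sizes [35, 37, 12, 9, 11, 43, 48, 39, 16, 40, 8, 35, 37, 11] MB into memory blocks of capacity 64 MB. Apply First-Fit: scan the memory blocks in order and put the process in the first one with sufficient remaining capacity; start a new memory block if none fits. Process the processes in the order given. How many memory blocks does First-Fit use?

8 memory blocks

Put 35 MB in memory block 1; 29 MB remain.
Put 37 MB in memory block 2; 27 MB remain.
Put 12 MB in memory block 1; 17 MB remain.
Put 9 MB in memory block 1; 8 MB remain.
Put 11 MB in memory block 2; 16 MB remain.
Put 43 MB in memory block 3; 21 MB remain.
Put 48 MB in memory block 4; 16 MB remain.
Put 39 MB in memory block 5; 25 MB remain.
Put 16 MB in memory block 2; 0 MB remain.
Put 40 MB in memory block 6; 24 MB remain.
Put 8 MB in memory block 1; 0 MB remain.
Put 35 MB in memory block 7; 29 MB remain.
Put 37 MB in memory block 8; 27 MB remain.
Put 11 MB in memory block 3; 10 MB remain.
Final memory blocks: [35,12,9,8] [37,11,16] [43,11] [48] [39] [40] [35] [37].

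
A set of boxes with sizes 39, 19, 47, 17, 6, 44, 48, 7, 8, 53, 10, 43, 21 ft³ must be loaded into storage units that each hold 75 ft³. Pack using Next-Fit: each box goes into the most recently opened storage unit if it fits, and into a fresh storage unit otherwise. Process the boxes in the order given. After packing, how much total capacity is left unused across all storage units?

39 ft³ → storage unit 1 (remaining 36 ft³)
19 ft³ → storage unit 1 (remaining 17 ft³)
47 ft³ → storage unit 2 (remaining 28 ft³)
17 ft³ → storage unit 2 (remaining 11 ft³)
6 ft³ → storage unit 2 (remaining 5 ft³)
44 ft³ → storage unit 3 (remaining 31 ft³)
48 ft³ → storage unit 4 (remaining 27 ft³)
7 ft³ → storage unit 4 (remaining 20 ft³)
8 ft³ → storage unit 4 (remaining 12 ft³)
53 ft³ → storage unit 5 (remaining 22 ft³)
10 ft³ → storage unit 5 (remaining 12 ft³)
43 ft³ → storage unit 6 (remaining 32 ft³)
21 ft³ → storage unit 6 (remaining 11 ft³)
6 storage units × 75 ft³ = 450 ft³; used 362 ft³; unused 88 ft³.

88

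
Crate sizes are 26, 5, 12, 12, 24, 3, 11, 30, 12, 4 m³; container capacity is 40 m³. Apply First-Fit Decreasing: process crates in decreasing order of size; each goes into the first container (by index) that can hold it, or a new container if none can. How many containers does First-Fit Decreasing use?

Sorted descending: 30, 26, 24, 12, 12, 12, 11, 5, 4, 3.
30 m³ → container 1 (remaining 10 m³)
26 m³ → container 2 (remaining 14 m³)
24 m³ → container 3 (remaining 16 m³)
12 m³ → container 2 (remaining 2 m³)
12 m³ → container 3 (remaining 4 m³)
12 m³ → container 4 (remaining 28 m³)
11 m³ → container 4 (remaining 17 m³)
5 m³ → container 1 (remaining 5 m³)
4 m³ → container 1 (remaining 1 m³)
3 m³ → container 3 (remaining 1 m³)

4 containers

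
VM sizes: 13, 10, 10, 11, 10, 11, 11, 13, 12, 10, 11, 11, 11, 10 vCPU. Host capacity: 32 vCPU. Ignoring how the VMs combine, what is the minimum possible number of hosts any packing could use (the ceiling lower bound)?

5 hosts

Total size = 13 + 10 + 10 + 11 + 10 + 11 + 11 + 13 + 12 + 10 + 11 + 11 + 11 + 10 = 154 vCPU.
⌈154 / 32⌉ = 5.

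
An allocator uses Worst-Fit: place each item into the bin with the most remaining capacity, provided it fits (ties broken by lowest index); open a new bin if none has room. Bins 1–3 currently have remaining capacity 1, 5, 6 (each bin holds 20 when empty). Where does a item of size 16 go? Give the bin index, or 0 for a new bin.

No bin has ≥ 16 free, so a new bin is opened.

0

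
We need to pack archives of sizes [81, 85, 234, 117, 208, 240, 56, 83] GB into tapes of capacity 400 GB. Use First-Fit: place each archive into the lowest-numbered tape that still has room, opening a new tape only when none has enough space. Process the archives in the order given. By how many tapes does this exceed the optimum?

First-Fit: [81,85,234] [117,208,56] [240,83] → 3 tapes.
Total size 1104 GB; any packing needs at least ⌈1104/400⌉ = 3 tapes.
So 3 is already optimal.

0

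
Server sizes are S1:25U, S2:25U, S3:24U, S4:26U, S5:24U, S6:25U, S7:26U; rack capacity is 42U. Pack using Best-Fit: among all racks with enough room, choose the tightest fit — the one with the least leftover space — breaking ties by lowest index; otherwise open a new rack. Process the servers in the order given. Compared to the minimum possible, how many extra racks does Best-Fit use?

Best-Fit: [25] [25] [24] [26] [24] [25] [26] → 7 racks.
7 servers exceed 21U (half the capacity), and no two of those can share a rack, so at least 7 racks are needed.
So 7 is already optimal.

0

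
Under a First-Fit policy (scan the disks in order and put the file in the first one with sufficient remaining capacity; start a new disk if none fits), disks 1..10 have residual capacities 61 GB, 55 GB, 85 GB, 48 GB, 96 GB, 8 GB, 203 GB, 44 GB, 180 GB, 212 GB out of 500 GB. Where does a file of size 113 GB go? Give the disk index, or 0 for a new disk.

Disks with room: disk 7 (203 GB), disk 9 (180 GB), disk 10 (212 GB).
The first with room is disk 7.

7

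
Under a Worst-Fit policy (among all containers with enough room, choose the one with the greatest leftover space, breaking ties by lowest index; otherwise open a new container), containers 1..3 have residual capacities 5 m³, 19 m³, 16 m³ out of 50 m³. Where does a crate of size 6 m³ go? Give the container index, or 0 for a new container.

2

Containers with room: container 2 (19 m³), container 3 (16 m³).
Most room is container 2 with 19 m³ free.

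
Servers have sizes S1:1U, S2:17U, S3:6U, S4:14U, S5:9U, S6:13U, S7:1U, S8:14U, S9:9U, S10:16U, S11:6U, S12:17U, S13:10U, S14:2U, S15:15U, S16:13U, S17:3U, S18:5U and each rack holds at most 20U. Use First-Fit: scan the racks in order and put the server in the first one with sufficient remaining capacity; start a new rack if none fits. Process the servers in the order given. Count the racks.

S1 (1U) → rack 1 (remaining 19U)
S2 (17U) → rack 1 (remaining 2U)
S3 (6U) → rack 2 (remaining 14U)
S4 (14U) → rack 2 (remaining 0U)
S5 (9U) → rack 3 (remaining 11U)
S6 (13U) → rack 4 (remaining 7U)
S7 (1U) → rack 1 (remaining 1U)
S8 (14U) → rack 5 (remaining 6U)
S9 (9U) → rack 3 (remaining 2U)
S10 (16U) → rack 6 (remaining 4U)
S11 (6U) → rack 4 (remaining 1U)
S12 (17U) → rack 7 (remaining 3U)
S13 (10U) → rack 8 (remaining 10U)
S14 (2U) → rack 3 (remaining 0U)
S15 (15U) → rack 9 (remaining 5U)
S16 (13U) → rack 10 (remaining 7U)
S17 (3U) → rack 5 (remaining 3U)
S18 (5U) → rack 8 (remaining 5U)
Final racks: [1,17,1] [6,14] [9,9,2] [13,6] [14,3] [16] [17] [10,5] [15] [13].

10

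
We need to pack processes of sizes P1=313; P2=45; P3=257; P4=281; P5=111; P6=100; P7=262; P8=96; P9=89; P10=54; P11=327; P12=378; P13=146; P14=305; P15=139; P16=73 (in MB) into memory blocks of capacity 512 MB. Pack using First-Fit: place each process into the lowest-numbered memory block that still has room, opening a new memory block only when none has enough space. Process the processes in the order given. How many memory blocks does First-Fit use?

7 memory blocks

memory block 1: place P1 (313 MB), 199 MB left
memory block 1: place P2 (45 MB), 154 MB left
memory block 2: place P3 (257 MB), 255 MB left
memory block 3: place P4 (281 MB), 231 MB left
memory block 1: place P5 (111 MB), 43 MB left
memory block 2: place P6 (100 MB), 155 MB left
memory block 4: place P7 (262 MB), 250 MB left
memory block 2: place P8 (96 MB), 59 MB left
memory block 3: place P9 (89 MB), 142 MB left
memory block 2: place P10 (54 MB), 5 MB left
memory block 5: place P11 (327 MB), 185 MB left
memory block 6: place P12 (378 MB), 134 MB left
memory block 4: place P13 (146 MB), 104 MB left
memory block 7: place P14 (305 MB), 207 MB left
memory block 3: place P15 (139 MB), 3 MB left
memory block 4: place P16 (73 MB), 31 MB left
Final memory blocks: [313,45,111] [257,100,96,54] [281,89,139] [262,146,73] [327] [378] [305].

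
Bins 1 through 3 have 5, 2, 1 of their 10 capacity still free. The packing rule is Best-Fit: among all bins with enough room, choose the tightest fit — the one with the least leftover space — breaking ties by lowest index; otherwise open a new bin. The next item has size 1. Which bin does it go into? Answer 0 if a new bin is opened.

3

Bins with room: bin 1 (5), bin 2 (2), bin 3 (1).
Tightest fit is bin 3 with 1 free.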